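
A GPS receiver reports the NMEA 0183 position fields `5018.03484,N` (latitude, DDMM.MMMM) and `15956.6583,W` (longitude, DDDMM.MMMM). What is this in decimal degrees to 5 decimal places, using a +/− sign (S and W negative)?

φ: split at 2 digits → 50° and 18.03484′; 50 + 18.03484/60 = 50.300581
N ⇒ keep positive
λ: degrees = first 3 digits = 159, minutes = 56.6583; 159 + 56.6583/60 = 159.944305
W ⇒ negate

50.30058, -159.94431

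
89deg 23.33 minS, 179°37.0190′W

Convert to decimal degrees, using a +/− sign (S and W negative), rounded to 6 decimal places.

Latitude: 23.33′ = 0.388833°; total 89.3888333
S ⇒ negate
λ: 37.019′ = 0.616983°; total 179.6169833
W ⇒ negate

-89.388833, -179.616983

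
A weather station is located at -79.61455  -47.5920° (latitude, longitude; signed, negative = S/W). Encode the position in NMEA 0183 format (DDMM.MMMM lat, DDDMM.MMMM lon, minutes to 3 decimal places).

7936.873,S / 04735.520,W

Latitude is negative → S; |value| = 79.614550
φ: fractional part 0.614550 → 36.87300 minutes
Longitude is negative → W; |value| = 47.592000
Longitude: minutes = (47.592000 − 47) × 60 = 35.52000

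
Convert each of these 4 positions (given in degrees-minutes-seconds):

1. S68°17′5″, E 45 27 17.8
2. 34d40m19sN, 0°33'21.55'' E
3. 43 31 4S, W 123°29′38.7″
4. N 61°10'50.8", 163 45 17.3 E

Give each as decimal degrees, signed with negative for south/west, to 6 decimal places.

1. -68.284722, 45.454944
2. 34.671944, 0.555986
3. -43.517778, -123.494083
4. 61.180778, 163.754806

Point 1:
  Latitude: 17′ + 5″ = 17.08333′; 68 + 17.08333/60 = 68.2847222
  S → negative
  λ: 45° + 27/60 + 17.8/3600 = 45 + 0.450000 + 0.004944 = 45.4549444
  E ⇒ keep positive
Point 2:
  φ: 34 + 40/60 + 19/3600 = 34.6719444
  N ⇒ keep positive
  Lon: 0 + 33/60 + 21.55/3600 = 0.5559861
  E → positive
Point 3:
  Lat: 31′ + 4″ = 31.06667′; 43 + 31.06667/60 = 43.5177778
  hemisphere S, so the sign is −
  λ: 123 + 29/60 + 38.7/3600 = 123.4940833
  W → negative
Point 4:
  Latitude: 61 + 10/60 + 50.8/3600 = 61.1807778
  N ⇒ keep positive
  Lon: 45′ + 17.3″ = 45.28833′; 163 + 45.28833/60 = 163.7548056
  E → positive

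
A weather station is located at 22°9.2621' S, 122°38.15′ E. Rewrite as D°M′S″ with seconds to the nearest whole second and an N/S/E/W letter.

22°09′16″ S, 122°38′9″ E

φ: fractional minutes 0.26210 × 60 = 15.73″
λ: 38.15000′ → 38′ and 0.15000 × 60 = 9.00″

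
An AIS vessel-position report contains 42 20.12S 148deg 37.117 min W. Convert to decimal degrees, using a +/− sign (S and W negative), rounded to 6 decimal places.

-42.335333, -148.618617

Lat: 20.12′ = 0.335333°; total 42.3353333
S ⇒ negate
Lon: 148 + 37.117/60 = 148.6186167
hemisphere W, so the sign is −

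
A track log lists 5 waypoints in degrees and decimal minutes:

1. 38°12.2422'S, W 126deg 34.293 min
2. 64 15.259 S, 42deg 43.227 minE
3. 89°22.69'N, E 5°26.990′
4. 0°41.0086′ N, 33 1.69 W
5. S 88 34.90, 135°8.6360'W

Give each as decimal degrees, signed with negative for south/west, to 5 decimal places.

Point 1:
  φ: 12.2422′ = 0.204037°; total 38.204037
  S ⇒ negate
  λ: 126 + 34.293/60 = 126.571550
  W → negative
Point 2:
  φ: 15.259′ = 0.254317°; total 64.254317
  S → negative
  Longitude: 42 + 43.227/60 = 42.720450
  E ⇒ keep positive
Point 3:
  Lat: 22.69′ = 0.378167°; total 89.378167
  N → positive
  λ: 5 + 26.99/60 = 5.449833
  E → positive
Point 4:
  Lat: 0 + 41.0086/60 = 0.683477
  N ⇒ keep positive
  Longitude: 1.69′ = 0.028167°; total 33.028167
  W → negative
Point 5:
  Latitude: 34.9′ = 0.581667°; total 88.581667
  hemisphere S, so the sign is −
  λ: 8.636′ = 0.143933°; total 135.143933
  W ⇒ negate

1. -38.20404, -126.57155
2. -64.25432, 42.72045
3. 89.37817, 5.44983
4. 0.68348, -33.02817
5. -88.58167, -135.14393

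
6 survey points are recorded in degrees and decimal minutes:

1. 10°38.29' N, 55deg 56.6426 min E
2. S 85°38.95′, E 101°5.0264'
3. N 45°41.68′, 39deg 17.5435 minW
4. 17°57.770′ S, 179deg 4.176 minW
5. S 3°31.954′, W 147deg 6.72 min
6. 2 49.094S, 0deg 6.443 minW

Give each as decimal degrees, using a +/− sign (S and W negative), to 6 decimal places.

Point 1:
  Latitude: 38.29′ = 0.638167°; total 10.6381667
  N ⇒ keep positive
  Lon: 55 + 56.6426/60 = 55.9440433
  E → positive
Point 2:
  Latitude: 38.95′ = 0.649167°; total 85.6491667
  hemisphere S, so the sign is −
  Lon: 101 + 5.0264/60 = 101.0837733
  E → positive
Point 3:
  Lat: 45 + 41.68/60 = 45.6946667
  N → positive
  Longitude: 17.5435′ = 0.292392°; total 39.2923917
  W → negative
Point 4:
  φ: 57.77′ = 0.962833°; total 17.9628333
  hemisphere S, so the sign is −
  λ: 179 + 4.176/60 = 179.0696000
  W ⇒ negate
Point 5:
  Lat: 31.954′ = 0.532567°; total 3.5325667
  S ⇒ negate
  Lon: 147 + 6.72/60 = 147.1120000
  W → negative
Point 6:
  Lat: 2 + 49.094/60 = 2.8182333
  hemisphere S, so the sign is −
  Longitude: 0 + 6.443/60 = 0.1073833
  W ⇒ negate

1. 10.638167, 55.944043
2. -85.649167, 101.083773
3. 45.694667, -39.292392
4. -17.962833, -179.069600
5. -3.532567, -147.112000
6. -2.818233, -0.107383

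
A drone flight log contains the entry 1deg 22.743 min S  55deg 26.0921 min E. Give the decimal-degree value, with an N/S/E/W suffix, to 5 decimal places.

φ: 1 + 22.743/60 = 1.379050
Longitude: 26.0921′ = 0.434868°; total 55.434868

1.37905° S, 55.43487° E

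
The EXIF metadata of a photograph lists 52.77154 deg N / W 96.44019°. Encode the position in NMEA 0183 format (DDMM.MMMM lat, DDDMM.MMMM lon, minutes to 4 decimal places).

Lat: minutes = (52.771540 − 52) × 60 = 46.292400
λ: fractional part 0.440190 → 26.411400 minutes

5246.2924,N / 09626.4114,W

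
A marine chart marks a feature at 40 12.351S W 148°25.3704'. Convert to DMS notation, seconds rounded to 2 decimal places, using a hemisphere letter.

φ: 12.35100′ → 12′ and 0.35100 × 60 = 21.0600″
Lon: 25.37040′ → 25′ and 0.37040 × 60 = 22.2240″

40°12′21.06″ S, 148°25′22.22″ W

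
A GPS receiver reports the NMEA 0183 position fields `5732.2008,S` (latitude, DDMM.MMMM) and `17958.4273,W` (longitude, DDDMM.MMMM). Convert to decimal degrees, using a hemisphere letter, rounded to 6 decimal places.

57.536680° S, 179.973788° W

Latitude: degrees = first 2 digits = 57, minutes = 32.2008; 57 + 32.2008/60 = 57.5366800
Lon: split at 3 digits → 179° and 58.4273′; 179 + 58.4273/60 = 179.9737883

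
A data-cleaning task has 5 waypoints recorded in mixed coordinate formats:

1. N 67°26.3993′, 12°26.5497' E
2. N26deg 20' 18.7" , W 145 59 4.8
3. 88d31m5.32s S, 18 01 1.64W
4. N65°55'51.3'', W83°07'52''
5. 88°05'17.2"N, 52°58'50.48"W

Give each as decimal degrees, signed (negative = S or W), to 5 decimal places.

Point 1:
  Lat: 26.3993′ = 0.439988°; total 67.439988
  N → positive
  λ: 12 + 26.5497/60 = 12.442495
  E → positive
Point 2:
  φ: 20′ + 18.7″ = 20.31167′; 26 + 20.31167/60 = 26.338528
  N ⇒ keep positive
  Longitude: 145 + 59/60 + 4.8/3600 = 145.984667
  W ⇒ negate
Point 3:
  φ: 88 + 31/60 + 5.32/3600 = 88.518144
  hemisphere S, so the sign is −
  Lon: 1′ + 1.64″ = 1.02733′; 18 + 1.02733/60 = 18.017122
  W → negative
Point 4:
  Lat: 65 + 55/60 + 51.3/3600 = 65.930917
  N ⇒ keep positive
  Longitude: 83° + 7/60 + 52/3600 = 83 + 0.116667 + 0.014444 = 83.131111
  hemisphere W, so the sign is −
Point 5:
  φ: 5′ + 17.2″ = 5.28667′; 88 + 5.28667/60 = 88.088111
  N → positive
  λ: 52° + 58/60 + 50.48/3600 = 52 + 0.966667 + 0.014022 = 52.980689
  W ⇒ negate

1. 67.43999, 12.44250
2. 26.33853, -145.98467
3. -88.51814, -18.01712
4. 65.93092, -83.13111
5. 88.08811, -52.98069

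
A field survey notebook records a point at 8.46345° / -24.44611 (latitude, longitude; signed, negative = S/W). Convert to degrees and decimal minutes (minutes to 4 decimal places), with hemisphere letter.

Latitude: fractional part 0.463450 → 27.807000 minutes
Longitude is negative → W; |value| = 24.446110
λ: minutes = (24.446110 − 24) × 60 = 26.766600

8° 27.8070′ N, 24° 26.7666′ W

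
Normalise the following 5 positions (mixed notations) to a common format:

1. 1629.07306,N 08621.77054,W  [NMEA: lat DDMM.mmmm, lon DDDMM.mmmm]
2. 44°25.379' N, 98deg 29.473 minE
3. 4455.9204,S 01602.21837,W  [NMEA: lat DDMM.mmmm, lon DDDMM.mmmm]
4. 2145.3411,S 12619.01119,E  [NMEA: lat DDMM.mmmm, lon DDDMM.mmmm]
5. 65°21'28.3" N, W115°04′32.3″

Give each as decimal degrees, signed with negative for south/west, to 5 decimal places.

1. 16.48455, -86.36284
2. 44.42298, 98.49122
3. -44.93201, -16.03697
4. -21.75569, 126.31685
5. 65.35786, -115.07564

Point 1:
  Latitude: degrees = first 2 digits = 16, minutes = 29.07306; 16 + 29.07306/60 = 16.484551
  N ⇒ keep positive
  Longitude: split at 3 digits → 086° and 21.77054′; 86 + 21.77054/60 = 86.362842
  W → negative
Point 2:
  φ: 44 + 25.379/60 = 44.422983
  N → positive
  Longitude: 98 + 29.473/60 = 98.491217
  E → positive
Point 3:
  Lat: degrees = first 2 digits = 44, minutes = 55.9204; 44 + 55.9204/60 = 44.932007
  S ⇒ negate
  Lon: split at 3 digits → 016° and 2.21837′; 16 + 2.21837/60 = 16.036973
  W → negative
Point 4:
  φ: split at 2 digits → 21° and 45.3411′; 21 + 45.3411/60 = 21.755685
  hemisphere S, so the sign is −
  Longitude: split at 3 digits → 126° and 19.01119′; 126 + 19.01119/60 = 126.316853
  E → positive
Point 5:
  φ: 65 + 21/60 + 28.3/3600 = 65.357861
  N → positive
  Longitude: 4′ + 32.3″ = 4.53833′; 115 + 4.53833/60 = 115.075639
  W → negative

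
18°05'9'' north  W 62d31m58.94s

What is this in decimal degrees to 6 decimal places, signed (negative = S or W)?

18.085833, -62.533039

Latitude: 18° + 5/60 + 9/3600 = 18 + 0.083333 + 0.002500 = 18.0858333
N → positive
Lon: 31′ + 58.94″ = 31.98233′; 62 + 31.98233/60 = 62.5330389
W ⇒ negate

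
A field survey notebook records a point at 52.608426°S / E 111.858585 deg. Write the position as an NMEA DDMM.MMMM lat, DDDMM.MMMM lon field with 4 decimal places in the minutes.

5236.5056,S / 11151.5151,E

Lat: 52° + 0.608426 × 60 = 52° 36.505560′
Longitude: 111° + 0.858585 × 60 = 111° 51.515100′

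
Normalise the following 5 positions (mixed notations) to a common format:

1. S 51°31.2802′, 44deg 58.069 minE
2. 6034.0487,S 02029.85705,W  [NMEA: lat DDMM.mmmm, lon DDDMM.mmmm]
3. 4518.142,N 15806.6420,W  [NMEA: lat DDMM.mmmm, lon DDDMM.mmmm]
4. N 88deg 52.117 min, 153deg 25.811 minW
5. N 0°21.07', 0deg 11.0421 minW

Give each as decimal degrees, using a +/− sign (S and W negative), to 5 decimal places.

1. -51.52134, 44.96782
2. -60.56748, -20.49762
3. 45.30237, -158.11070
4. 88.86862, -153.43018
5. 0.35117, -0.18404

Point 1:
  Lat: 51 + 31.2802/60 = 51.521337
  S ⇒ negate
  Lon: 58.069′ = 0.967817°; total 44.967817
  E → positive
Point 2:
  Latitude: split at 2 digits → 60° and 34.0487′; 60 + 34.0487/60 = 60.567478
  S ⇒ negate
  λ: split at 3 digits → 020° and 29.85705′; 20 + 29.85705/60 = 20.497618
  hemisphere W, so the sign is −
Point 3:
  Lat: degrees = first 2 digits = 45, minutes = 18.142; 45 + 18.142/60 = 45.302367
  N ⇒ keep positive
  Lon: degrees = first 3 digits = 158, minutes = 6.642; 158 + 6.642/60 = 158.110700
  hemisphere W, so the sign is −
Point 4:
  φ: 88 + 52.117/60 = 88.868617
  N ⇒ keep positive
  Longitude: 25.811′ = 0.430183°; total 153.430183
  W → negative
Point 5:
  φ: 0 + 21.07/60 = 0.351167
  N ⇒ keep positive
  λ: 11.0421′ = 0.184035°; total 0.184035
  hemisphere W, so the sign is −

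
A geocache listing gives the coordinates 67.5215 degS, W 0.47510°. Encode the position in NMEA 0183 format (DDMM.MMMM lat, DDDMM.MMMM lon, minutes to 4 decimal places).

6731.2900,S / 00028.5060,W

φ: 67° + 0.521500 × 60 = 67° 31.290000′
Longitude: fractional part 0.475100 → 28.506000 minutes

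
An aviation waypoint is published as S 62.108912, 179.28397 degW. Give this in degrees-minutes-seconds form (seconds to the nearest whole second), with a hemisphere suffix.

62°06′32″ S, 179°17′2″ W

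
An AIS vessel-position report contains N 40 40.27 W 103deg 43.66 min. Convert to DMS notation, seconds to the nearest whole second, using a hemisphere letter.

40°40′16″ N, 103°43′40″ W

φ: 40.27000′ → 40′ and 0.27000 × 60 = 16.20″
λ: 43.66000′ → 43′ and 0.66000 × 60 = 39.60″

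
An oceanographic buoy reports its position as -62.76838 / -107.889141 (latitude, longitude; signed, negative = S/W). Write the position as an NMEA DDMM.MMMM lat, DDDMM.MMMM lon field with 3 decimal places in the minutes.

6246.103,S / 10753.348,W

Latitude is negative → S; |value| = 62.768380
Lat: fractional part 0.768380 → 46.10280 minutes
Longitude is negative → W; |value| = 107.889141
λ: minutes = (107.889141 − 107) × 60 = 53.34846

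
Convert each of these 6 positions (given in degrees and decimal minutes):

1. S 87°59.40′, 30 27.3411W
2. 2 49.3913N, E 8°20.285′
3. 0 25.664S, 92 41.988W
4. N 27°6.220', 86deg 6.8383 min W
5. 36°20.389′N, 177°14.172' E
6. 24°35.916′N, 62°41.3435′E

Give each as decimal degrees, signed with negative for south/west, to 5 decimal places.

1. -87.99000, -30.45569
2. 2.82319, 8.33808
3. -0.42773, -92.69980
4. 27.10367, -86.11397
5. 36.33982, 177.23620
6. 24.59860, 62.68906

Point 1:
  Lat: 87 + 59.4/60 = 87.990000
  hemisphere S, so the sign is −
  λ: 30 + 27.3411/60 = 30.455685
  W ⇒ negate
Point 2:
  φ: 2 + 49.3913/60 = 2.823188
  N ⇒ keep positive
  λ: 20.285′ = 0.338083°; total 8.338083
  E ⇒ keep positive
Point 3:
  Latitude: 25.664′ = 0.427733°; total 0.427733
  hemisphere S, so the sign is −
  Longitude: 92 + 41.988/60 = 92.699800
  hemisphere W, so the sign is −
Point 4:
  Lat: 6.22′ = 0.103667°; total 27.103667
  N ⇒ keep positive
  λ: 86 + 6.8383/60 = 86.113972
  hemisphere W, so the sign is −
Point 5:
  Latitude: 36 + 20.389/60 = 36.339817
  N → positive
  Lon: 14.172′ = 0.236200°; total 177.236200
  E → positive
Point 6:
  Latitude: 24 + 35.916/60 = 24.598600
  N ⇒ keep positive
  λ: 41.3435′ = 0.689058°; total 62.689058
  E ⇒ keep positive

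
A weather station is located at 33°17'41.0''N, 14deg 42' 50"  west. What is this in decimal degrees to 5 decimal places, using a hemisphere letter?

33.29472° N, 14.71389° W

Lat: 17′ + 41″ = 17.68333′; 33 + 17.68333/60 = 33.294722
λ: 42′ + 50″ = 42.83333′; 14 + 42.83333/60 = 14.713889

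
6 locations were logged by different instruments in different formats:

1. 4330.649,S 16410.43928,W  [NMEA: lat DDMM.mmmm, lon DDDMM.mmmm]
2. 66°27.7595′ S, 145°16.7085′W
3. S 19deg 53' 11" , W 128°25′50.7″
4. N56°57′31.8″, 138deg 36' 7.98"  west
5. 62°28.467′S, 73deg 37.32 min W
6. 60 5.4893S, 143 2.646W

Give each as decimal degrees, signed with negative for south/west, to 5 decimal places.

1. -43.51082, -164.17399
2. -66.46266, -145.27848
3. -19.88639, -128.43075
4. 56.95883, -138.60222
5. -62.47445, -73.62200
6. -60.09149, -143.04410

Point 1:
  Lat: degrees = first 2 digits = 43, minutes = 30.649; 43 + 30.649/60 = 43.510817
  S ⇒ negate
  Longitude: degrees = first 3 digits = 164, minutes = 10.43928; 164 + 10.43928/60 = 164.173988
  W ⇒ negate
Point 2:
  Latitude: 27.7595′ = 0.462658°; total 66.462658
  S ⇒ negate
  Longitude: 145 + 16.7085/60 = 145.278475
  W ⇒ negate
Point 3:
  Latitude: 19 + 53/60 + 11/3600 = 19.886389
  hemisphere S, so the sign is −
  Longitude: 128° + 25/60 + 50.7/3600 = 128 + 0.416667 + 0.014083 = 128.430750
  W ⇒ negate
Point 4:
  Lat: 57′ + 31.8″ = 57.53000′; 56 + 57.53000/60 = 56.958833
  N → positive
  Lon: 36′ + 7.98″ = 36.13300′; 138 + 36.13300/60 = 138.602217
  hemisphere W, so the sign is −
Point 5:
  Lat: 28.467′ = 0.474450°; total 62.474450
  S → negative
  Lon: 73 + 37.32/60 = 73.622000
  hemisphere W, so the sign is −
Point 6:
  Latitude: 60 + 5.4893/60 = 60.091488
  S ⇒ negate
  Lon: 143 + 2.646/60 = 143.044100
  W → negative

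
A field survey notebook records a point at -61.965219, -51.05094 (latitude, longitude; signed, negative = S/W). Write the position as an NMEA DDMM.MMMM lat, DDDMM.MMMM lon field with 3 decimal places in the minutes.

Latitude is negative → S; |value| = 61.965219
Lat: fractional part 0.965219 → 57.91314 minutes
Longitude is negative → W; |value| = 51.050940
Longitude: minutes = (51.050940 − 51) × 60 = 3.05640

6157.913,S / 05103.056,W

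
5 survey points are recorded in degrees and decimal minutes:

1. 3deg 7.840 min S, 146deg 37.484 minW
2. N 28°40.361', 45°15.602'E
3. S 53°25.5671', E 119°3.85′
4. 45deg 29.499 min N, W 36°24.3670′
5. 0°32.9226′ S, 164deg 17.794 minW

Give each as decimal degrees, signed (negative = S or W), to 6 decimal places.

Point 1:
  φ: 7.84′ = 0.130667°; total 3.1306667
  S → negative
  Lon: 146 + 37.484/60 = 146.6247333
  hemisphere W, so the sign is −
Point 2:
  φ: 28 + 40.361/60 = 28.6726833
  N ⇒ keep positive
  Lon: 45 + 15.602/60 = 45.2600333
  E ⇒ keep positive
Point 3:
  φ: 25.5671′ = 0.426118°; total 53.4261183
  S ⇒ negate
  Lon: 119 + 3.85/60 = 119.0641667
  E → positive
Point 4:
  Lat: 45 + 29.499/60 = 45.4916500
  N ⇒ keep positive
  λ: 36 + 24.367/60 = 36.4061167
  W ⇒ negate
Point 5:
  Lat: 0 + 32.9226/60 = 0.5487100
  S → negative
  Lon: 164 + 17.794/60 = 164.2965667
  W ⇒ negate

1. -3.130667, -146.624733
2. 28.672683, 45.260033
3. -53.426118, 119.064167
4. 45.491650, -36.406117
5. -0.548710, -164.296567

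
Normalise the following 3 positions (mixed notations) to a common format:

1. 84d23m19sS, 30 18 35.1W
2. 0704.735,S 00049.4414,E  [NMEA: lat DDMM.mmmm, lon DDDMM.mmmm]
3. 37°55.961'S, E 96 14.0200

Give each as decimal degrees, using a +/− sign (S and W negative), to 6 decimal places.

1. -84.388611, -30.309750
2. -7.078917, 0.824023
3. -37.932683, 96.233667

Point 1:
  Lat: 23′ + 19″ = 23.31667′; 84 + 23.31667/60 = 84.3886111
  S ⇒ negate
  Longitude: 30° + 18/60 + 35.1/3600 = 30 + 0.300000 + 0.009750 = 30.3097500
  W ⇒ negate
Point 2:
  φ: degrees = first 2 digits = 7, minutes = 4.735; 7 + 4.735/60 = 7.0789167
  S ⇒ negate
  Longitude: degrees = first 3 digits = 0, minutes = 49.4414; 0 + 49.4414/60 = 0.8240233
  E ⇒ keep positive
Point 3:
  Lat: 55.961′ = 0.932683°; total 37.9326833
  hemisphere S, so the sign is −
  λ: 96 + 14.02/60 = 96.2336667
  E → positive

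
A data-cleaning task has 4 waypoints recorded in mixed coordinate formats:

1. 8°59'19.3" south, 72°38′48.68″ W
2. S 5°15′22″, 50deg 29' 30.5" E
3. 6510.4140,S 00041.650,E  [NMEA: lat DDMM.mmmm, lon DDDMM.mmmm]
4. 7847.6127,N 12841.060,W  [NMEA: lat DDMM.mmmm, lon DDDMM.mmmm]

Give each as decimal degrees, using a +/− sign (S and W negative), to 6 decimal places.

1. -8.988694, -72.646856
2. -5.256111, 50.491806
3. -65.173567, 0.694167
4. 78.793545, -128.684333

Point 1:
  Latitude: 59′ + 19.3″ = 59.32167′; 8 + 59.32167/60 = 8.9886944
  hemisphere S, so the sign is −
  Longitude: 72° + 38/60 + 48.68/3600 = 72 + 0.633333 + 0.013522 = 72.6468556
  hemisphere W, so the sign is −
Point 2:
  φ: 5 + 15/60 + 22/3600 = 5.2561111
  hemisphere S, so the sign is −
  Lon: 50 + 29/60 + 30.5/3600 = 50.4918056
  E → positive
Point 3:
  φ: split at 2 digits → 65° and 10.414′; 65 + 10.414/60 = 65.1735667
  hemisphere S, so the sign is −
  λ: split at 3 digits → 000° and 41.65′; 0 + 41.65/60 = 0.6941667
  E → positive
Point 4:
  Lat: split at 2 digits → 78° and 47.6127′; 78 + 47.6127/60 = 78.7935450
  N → positive
  λ: split at 3 digits → 128° and 41.06′; 128 + 41.06/60 = 128.6843333
  W → negative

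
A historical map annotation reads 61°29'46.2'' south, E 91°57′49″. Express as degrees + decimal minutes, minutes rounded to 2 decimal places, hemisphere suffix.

61° 29.77′ S, 91° 57.82′ E

Lat: 29 + 46.2/60 = 29.7700′
λ: 57 + 49/60 = 57.8167′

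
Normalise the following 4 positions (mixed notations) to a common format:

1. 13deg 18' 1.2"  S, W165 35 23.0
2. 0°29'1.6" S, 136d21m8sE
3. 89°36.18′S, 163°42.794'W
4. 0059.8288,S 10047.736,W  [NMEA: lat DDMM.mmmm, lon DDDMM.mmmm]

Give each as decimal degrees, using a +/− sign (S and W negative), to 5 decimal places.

1. -13.30033, -165.58972
2. -0.48378, 136.35222
3. -89.60300, -163.71323
4. -0.99715, -100.79560

Point 1:
  Latitude: 18′ + 1.2″ = 18.02000′; 13 + 18.02000/60 = 13.300333
  S ⇒ negate
  λ: 35′ + 23″ = 35.38333′; 165 + 35.38333/60 = 165.589722
  W → negative
Point 2:
  Latitude: 29′ + 1.6″ = 29.02667′; 0 + 29.02667/60 = 0.483778
  hemisphere S, so the sign is −
  Longitude: 21′ + 8″ = 21.13333′; 136 + 21.13333/60 = 136.352222
  E → positive
Point 3:
  Lat: 89 + 36.18/60 = 89.603000
  S → negative
  λ: 42.794′ = 0.713233°; total 163.713233
  W → negative
Point 4:
  Latitude: degrees = first 2 digits = 0, minutes = 59.8288; 0 + 59.8288/60 = 0.997147
  S → negative
  Longitude: split at 3 digits → 100° and 47.736′; 100 + 47.736/60 = 100.795600
  W ⇒ negate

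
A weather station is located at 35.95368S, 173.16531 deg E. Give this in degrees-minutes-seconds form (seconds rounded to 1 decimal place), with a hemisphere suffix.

35°57′13.2″ S, 173°09′55.1″ E

φ: whole degrees 35; 57.22080′ → 57′ and 13.248″
Longitude: 0.165310 × 60 = 9.91860′ → 9′, remainder × 60 = 55.116″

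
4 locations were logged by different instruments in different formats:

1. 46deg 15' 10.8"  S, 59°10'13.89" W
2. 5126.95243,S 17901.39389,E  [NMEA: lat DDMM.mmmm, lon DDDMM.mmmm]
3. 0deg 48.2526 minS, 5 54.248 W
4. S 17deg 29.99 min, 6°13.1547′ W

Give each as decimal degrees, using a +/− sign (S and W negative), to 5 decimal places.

1. -46.25300, -59.17053
2. -51.44921, 179.02323
3. -0.80421, -5.90413
4. -17.49983, -6.21925

Point 1:
  Lat: 46 + 15/60 + 10.8/3600 = 46.253000
  hemisphere S, so the sign is −
  Longitude: 59 + 10/60 + 13.89/3600 = 59.170525
  W ⇒ negate
Point 2:
  φ: split at 2 digits → 51° and 26.95243′; 51 + 26.95243/60 = 51.449207
  S → negative
  Lon: split at 3 digits → 179° and 1.39389′; 179 + 1.39389/60 = 179.023232
  E → positive
Point 3:
  Lat: 0 + 48.2526/60 = 0.804210
  hemisphere S, so the sign is −
  λ: 54.248′ = 0.904133°; total 5.904133
  hemisphere W, so the sign is −
Point 4:
  φ: 29.99′ = 0.499833°; total 17.499833
  S ⇒ negate
  Longitude: 6 + 13.1547/60 = 6.219245
  W → negative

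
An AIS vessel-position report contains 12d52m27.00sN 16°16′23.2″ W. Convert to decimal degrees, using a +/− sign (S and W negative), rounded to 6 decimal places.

12.874167, -16.273111

Latitude: 12 + 52/60 + 27/3600 = 12.8741667
N ⇒ keep positive
Longitude: 16′ + 23.2″ = 16.38667′; 16 + 16.38667/60 = 16.2731111
W ⇒ negate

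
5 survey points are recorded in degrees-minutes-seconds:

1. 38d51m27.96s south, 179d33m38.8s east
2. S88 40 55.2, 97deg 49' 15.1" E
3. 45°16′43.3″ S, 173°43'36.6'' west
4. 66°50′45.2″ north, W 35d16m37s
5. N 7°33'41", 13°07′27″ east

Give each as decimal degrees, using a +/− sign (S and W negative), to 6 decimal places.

1. -38.857767, 179.560778
2. -88.682000, 97.820861
3. -45.278694, -173.726833
4. 66.845889, -35.276944
5. 7.561389, 13.124167

Point 1:
  Latitude: 38 + 51/60 + 27.96/3600 = 38.8577667
  S ⇒ negate
  Lon: 179 + 33/60 + 38.8/3600 = 179.5607778
  E → positive
Point 2:
  Latitude: 88 + 40/60 + 55.2/3600 = 88.6820000
  S → negative
  λ: 97 + 49/60 + 15.1/3600 = 97.8208611
  E → positive
Point 3:
  Lat: 45° + 16/60 + 43.3/3600 = 45 + 0.266667 + 0.012028 = 45.2786944
  S → negative
  λ: 43′ + 36.6″ = 43.61000′; 173 + 43.61000/60 = 173.7268333
  W → negative
Point 4:
  φ: 50′ + 45.2″ = 50.75333′; 66 + 50.75333/60 = 66.8458889
  N ⇒ keep positive
  Lon: 16′ + 37″ = 16.61667′; 35 + 16.61667/60 = 35.2769444
  W → negative
Point 5:
  Lat: 33′ + 41″ = 33.68333′; 7 + 33.68333/60 = 7.5613889
  N → positive
  Lon: 13° + 7/60 + 27/3600 = 13 + 0.116667 + 0.007500 = 13.1241667
  E → positive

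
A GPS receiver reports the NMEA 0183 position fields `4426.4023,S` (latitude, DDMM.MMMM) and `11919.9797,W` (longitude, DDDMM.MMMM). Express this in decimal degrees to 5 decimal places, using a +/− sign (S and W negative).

-44.44004, -119.33300

Lat: degrees = first 2 digits = 44, minutes = 26.4023; 44 + 26.4023/60 = 44.440038
S → negative
Lon: degrees = first 3 digits = 119, minutes = 19.9797; 119 + 19.9797/60 = 119.332995
hemisphere W, so the sign is −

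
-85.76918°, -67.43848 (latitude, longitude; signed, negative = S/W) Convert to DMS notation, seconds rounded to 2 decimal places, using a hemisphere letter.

Latitude is negative → S; |value| = 85.769180
Latitude: 0.769180° → 46.15080′; 0.15080 × 60 = 9.0480″
Longitude is negative → W; |value| = 67.438480
Lon: 0.438480° → 26.30880′; 0.30880 × 60 = 18.5280″

85°46′9.05″ S, 67°26′18.53″ W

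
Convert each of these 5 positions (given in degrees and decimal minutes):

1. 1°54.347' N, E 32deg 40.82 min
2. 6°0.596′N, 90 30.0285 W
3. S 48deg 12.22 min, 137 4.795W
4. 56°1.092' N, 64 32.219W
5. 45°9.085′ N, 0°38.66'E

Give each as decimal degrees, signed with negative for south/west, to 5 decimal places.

1. 1.90578, 32.68033
2. 6.00993, -90.50048
3. -48.20367, -137.07992
4. 56.01820, -64.53698
5. 45.15142, 0.64433

Point 1:
  φ: 1 + 54.347/60 = 1.905783
  N → positive
  Lon: 32 + 40.82/60 = 32.680333
  E ⇒ keep positive
Point 2:
  φ: 0.596′ = 0.009933°; total 6.009933
  N ⇒ keep positive
  λ: 30.0285′ = 0.500475°; total 90.500475
  hemisphere W, so the sign is −
Point 3:
  φ: 12.22′ = 0.203667°; total 48.203667
  S ⇒ negate
  Lon: 137 + 4.795/60 = 137.079917
  W → negative
Point 4:
  Lat: 1.092′ = 0.018200°; total 56.018200
  N ⇒ keep positive
  Longitude: 64 + 32.219/60 = 64.536983
  W ⇒ negate
Point 5:
  Lat: 45 + 9.085/60 = 45.151417
  N ⇒ keep positive
  Lon: 0 + 38.66/60 = 0.644333
  E ⇒ keep positive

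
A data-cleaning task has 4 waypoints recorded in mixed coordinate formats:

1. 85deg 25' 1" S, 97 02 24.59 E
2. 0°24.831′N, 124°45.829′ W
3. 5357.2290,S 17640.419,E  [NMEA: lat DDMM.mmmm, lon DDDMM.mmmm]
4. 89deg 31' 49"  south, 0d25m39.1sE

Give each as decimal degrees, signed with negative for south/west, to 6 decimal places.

1. -85.416944, 97.040164
2. 0.413850, -124.763817
3. -53.953817, 176.673650
4. -89.530278, 0.427528

Point 1:
  φ: 85° + 25/60 + 1/3600 = 85 + 0.416667 + 0.000278 = 85.4169444
  S ⇒ negate
  Lon: 97° + 2/60 + 24.59/3600 = 97 + 0.033333 + 0.006831 = 97.0401639
  E → positive
Point 2:
  Latitude: 24.831′ = 0.413850°; total 0.4138500
  N → positive
  λ: 45.829′ = 0.763817°; total 124.7638167
  W ⇒ negate
Point 3:
  φ: split at 2 digits → 53° and 57.229′; 53 + 57.229/60 = 53.9538167
  hemisphere S, so the sign is −
  λ: split at 3 digits → 176° and 40.419′; 176 + 40.419/60 = 176.6736500
  E → positive
Point 4:
  Lat: 89° + 31/60 + 49/3600 = 89 + 0.516667 + 0.013611 = 89.5302778
  S ⇒ negate
  λ: 25′ + 39.1″ = 25.65167′; 0 + 25.65167/60 = 0.4275278
  E → positive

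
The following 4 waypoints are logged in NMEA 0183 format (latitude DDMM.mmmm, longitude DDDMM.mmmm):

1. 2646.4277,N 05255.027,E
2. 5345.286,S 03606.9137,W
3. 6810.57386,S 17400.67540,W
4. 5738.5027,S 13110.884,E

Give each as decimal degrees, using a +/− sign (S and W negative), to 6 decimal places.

1. 26.773795, 52.917117
2. -53.754767, -36.115228
3. -68.176231, -174.011257
4. -57.641712, 131.181400

Point 1:
  φ: split at 2 digits → 26° and 46.4277′; 26 + 46.4277/60 = 26.7737950
  N ⇒ keep positive
  Lon: split at 3 digits → 052° and 55.027′; 52 + 55.027/60 = 52.9171167
  E ⇒ keep positive
Point 2:
  Lat: split at 2 digits → 53° and 45.286′; 53 + 45.286/60 = 53.7547667
  hemisphere S, so the sign is −
  λ: split at 3 digits → 036° and 6.9137′; 36 + 6.9137/60 = 36.1152283
  W → negative
Point 3:
  Latitude: split at 2 digits → 68° and 10.57386′; 68 + 10.57386/60 = 68.1762310
  S → negative
  λ: split at 3 digits → 174° and 0.6754′; 174 + 0.6754/60 = 174.0112567
  W → negative
Point 4:
  φ: split at 2 digits → 57° and 38.5027′; 57 + 38.5027/60 = 57.6417117
  hemisphere S, so the sign is −
  λ: degrees = first 3 digits = 131, minutes = 10.884; 131 + 10.884/60 = 131.1814000
  E ⇒ keep positive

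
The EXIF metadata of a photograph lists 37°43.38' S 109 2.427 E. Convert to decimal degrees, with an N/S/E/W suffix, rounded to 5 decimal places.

Lat: 43.38′ = 0.723000°; total 37.723000
Lon: 109 + 2.427/60 = 109.040450

37.72300° S, 109.04045° E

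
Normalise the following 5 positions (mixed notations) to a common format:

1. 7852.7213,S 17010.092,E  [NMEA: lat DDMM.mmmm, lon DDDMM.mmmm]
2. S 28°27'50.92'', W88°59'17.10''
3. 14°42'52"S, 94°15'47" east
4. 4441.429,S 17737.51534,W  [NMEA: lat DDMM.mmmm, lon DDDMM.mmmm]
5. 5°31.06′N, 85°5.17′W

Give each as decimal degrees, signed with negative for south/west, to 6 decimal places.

Point 1:
  φ: split at 2 digits → 78° and 52.7213′; 78 + 52.7213/60 = 78.8786883
  hemisphere S, so the sign is −
  Lon: split at 3 digits → 170° and 10.092′; 170 + 10.092/60 = 170.1682000
  E → positive
Point 2:
  Lat: 27′ + 50.92″ = 27.84867′; 28 + 27.84867/60 = 28.4641444
  S → negative
  λ: 88° + 59/60 + 17.1/3600 = 88 + 0.983333 + 0.004750 = 88.9880833
  hemisphere W, so the sign is −
Point 3:
  φ: 42′ + 52″ = 42.86667′; 14 + 42.86667/60 = 14.7144444
  S → negative
  λ: 94 + 15/60 + 47/3600 = 94.2630556
  E ⇒ keep positive
Point 4:
  Lat: split at 2 digits → 44° and 41.429′; 44 + 41.429/60 = 44.6904833
  hemisphere S, so the sign is −
  λ: split at 3 digits → 177° and 37.51534′; 177 + 37.51534/60 = 177.6252557
  W ⇒ negate
Point 5:
  Latitude: 31.06′ = 0.517667°; total 5.5176667
  N → positive
  λ: 5.17′ = 0.086167°; total 85.0861667
  hemisphere W, so the sign is −

1. -78.878688, 170.168200
2. -28.464144, -88.988083
3. -14.714444, 94.263056
4. -44.690483, -177.625256
5. 5.517667, -85.086167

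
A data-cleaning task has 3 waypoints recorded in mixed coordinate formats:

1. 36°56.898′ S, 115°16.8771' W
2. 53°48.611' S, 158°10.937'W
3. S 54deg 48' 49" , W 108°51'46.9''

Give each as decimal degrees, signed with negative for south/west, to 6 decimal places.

1. -36.948300, -115.281285
2. -53.810183, -158.182283
3. -54.813611, -108.863028

Point 1:
  Latitude: 56.898′ = 0.948300°; total 36.9483000
  S ⇒ negate
  λ: 16.8771′ = 0.281285°; total 115.2812850
  W → negative
Point 2:
  Lat: 53 + 48.611/60 = 53.8101833
  hemisphere S, so the sign is −
  Longitude: 158 + 10.937/60 = 158.1822833
  W → negative
Point 3:
  φ: 54° + 48/60 + 49/3600 = 54 + 0.800000 + 0.013611 = 54.8136111
  S → negative
  Longitude: 51′ + 46.9″ = 51.78167′; 108 + 51.78167/60 = 108.8630278
  W ⇒ negate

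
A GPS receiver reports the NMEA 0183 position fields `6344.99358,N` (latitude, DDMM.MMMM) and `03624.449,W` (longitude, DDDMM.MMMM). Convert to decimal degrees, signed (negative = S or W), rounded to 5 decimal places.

φ: degrees = first 2 digits = 63, minutes = 44.99358; 63 + 44.99358/60 = 63.749893
N ⇒ keep positive
Longitude: degrees = first 3 digits = 36, minutes = 24.449; 36 + 24.449/60 = 36.407483
hemisphere W, so the sign is −

63.74989, -36.40748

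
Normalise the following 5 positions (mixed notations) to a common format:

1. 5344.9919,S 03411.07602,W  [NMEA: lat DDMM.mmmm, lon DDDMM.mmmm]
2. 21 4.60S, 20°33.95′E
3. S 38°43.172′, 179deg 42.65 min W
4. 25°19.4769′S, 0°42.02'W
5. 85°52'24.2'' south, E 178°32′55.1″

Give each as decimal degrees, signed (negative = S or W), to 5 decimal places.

1. -53.74987, -34.18460
2. -21.07667, 20.56583
3. -38.71953, -179.71083
4. -25.32462, -0.70033
5. -85.87339, 178.54864

Point 1:
  Latitude: degrees = first 2 digits = 53, minutes = 44.9919; 53 + 44.9919/60 = 53.749865
  S ⇒ negate
  λ: split at 3 digits → 034° and 11.07602′; 34 + 11.07602/60 = 34.184600
  hemisphere W, so the sign is −
Point 2:
  φ: 4.6′ = 0.076667°; total 21.076667
  hemisphere S, so the sign is −
  Lon: 33.95′ = 0.565833°; total 20.565833
  E ⇒ keep positive
Point 3:
  Latitude: 43.172′ = 0.719533°; total 38.719533
  S → negative
  Lon: 42.65′ = 0.710833°; total 179.710833
  hemisphere W, so the sign is −
Point 4:
  Latitude: 19.4769′ = 0.324615°; total 25.324615
  S → negative
  Longitude: 42.02′ = 0.700333°; total 0.700333
  W ⇒ negate
Point 5:
  Lat: 52′ + 24.2″ = 52.40333′; 85 + 52.40333/60 = 85.873389
  hemisphere S, so the sign is −
  λ: 32′ + 55.1″ = 32.91833′; 178 + 32.91833/60 = 178.548639
  E → positive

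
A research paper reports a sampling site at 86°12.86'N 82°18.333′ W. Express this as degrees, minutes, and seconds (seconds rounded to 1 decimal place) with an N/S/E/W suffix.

Lat: fractional minutes 0.86000 × 60 = 51.600″
λ: 18.33300′ → 18′ and 0.33300 × 60 = 19.980″

86°12′51.6″ N, 82°18′20.0″ W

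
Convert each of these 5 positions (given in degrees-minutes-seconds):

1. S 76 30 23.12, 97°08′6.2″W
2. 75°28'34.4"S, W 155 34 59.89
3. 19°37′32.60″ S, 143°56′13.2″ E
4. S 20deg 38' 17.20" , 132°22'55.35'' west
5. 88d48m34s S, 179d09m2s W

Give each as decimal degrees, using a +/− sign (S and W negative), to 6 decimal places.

Point 1:
  φ: 76 + 30/60 + 23.12/3600 = 76.5064222
  S ⇒ negate
  λ: 8′ + 6.2″ = 8.10333′; 97 + 8.10333/60 = 97.1350556
  W → negative
Point 2:
  Latitude: 28′ + 34.4″ = 28.57333′; 75 + 28.57333/60 = 75.4762222
  S → negative
  λ: 155 + 34/60 + 59.89/3600 = 155.5833028
  hemisphere W, so the sign is −
Point 3:
  Latitude: 37′ + 32.6″ = 37.54333′; 19 + 37.54333/60 = 19.6257222
  S ⇒ negate
  λ: 143 + 56/60 + 13.2/3600 = 143.9370000
  E ⇒ keep positive
Point 4:
  Latitude: 20 + 38/60 + 17.2/3600 = 20.6381111
  hemisphere S, so the sign is −
  λ: 132° + 22/60 + 55.35/3600 = 132 + 0.366667 + 0.015375 = 132.3820417
  W → negative
Point 5:
  φ: 48′ + 34″ = 48.56667′; 88 + 48.56667/60 = 88.8094444
  S ⇒ negate
  λ: 179° + 9/60 + 2/3600 = 179 + 0.150000 + 0.000556 = 179.1505556
  W ⇒ negate

1. -76.506422, -97.135056
2. -75.476222, -155.583303
3. -19.625722, 143.937000
4. -20.638111, -132.382042
5. -88.809444, -179.150556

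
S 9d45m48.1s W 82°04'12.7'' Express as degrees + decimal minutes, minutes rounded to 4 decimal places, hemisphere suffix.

Lat: seconds/60 = 0.80167; minutes = 45 + 0.80167 = 45.801667
Longitude: seconds/60 = 0.21167; minutes = 4 + 0.21167 = 4.211667

9° 45.8017′ S, 82° 4.2117′ W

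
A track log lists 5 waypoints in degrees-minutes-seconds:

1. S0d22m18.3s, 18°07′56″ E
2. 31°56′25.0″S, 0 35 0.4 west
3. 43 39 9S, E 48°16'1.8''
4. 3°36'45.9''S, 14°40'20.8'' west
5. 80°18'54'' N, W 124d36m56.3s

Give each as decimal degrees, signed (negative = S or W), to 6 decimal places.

Point 1:
  Lat: 22′ + 18.3″ = 22.30500′; 0 + 22.30500/60 = 0.3717500
  S → negative
  Lon: 7′ + 56″ = 7.93333′; 18 + 7.93333/60 = 18.1322222
  E ⇒ keep positive
Point 2:
  Latitude: 31 + 56/60 + 25/3600 = 31.9402778
  S ⇒ negate
  Longitude: 0° + 35/60 + 0.4/3600 = 0 + 0.583333 + 0.000111 = 0.5834444
  hemisphere W, so the sign is −
Point 3:
  Latitude: 43 + 39/60 + 9/3600 = 43.6525000
  hemisphere S, so the sign is −
  Lon: 16′ + 1.8″ = 16.03000′; 48 + 16.03000/60 = 48.2671667
  E ⇒ keep positive
Point 4:
  φ: 3° + 36/60 + 45.9/3600 = 3 + 0.600000 + 0.012750 = 3.6127500
  S ⇒ negate
  Longitude: 14 + 40/60 + 20.8/3600 = 14.6724444
  W → negative
Point 5:
  φ: 80 + 18/60 + 54/3600 = 80.3150000
  N ⇒ keep positive
  Longitude: 124° + 36/60 + 56.3/3600 = 124 + 0.600000 + 0.015639 = 124.6156389
  hemisphere W, so the sign is −

1. -0.371750, 18.132222
2. -31.940278, -0.583444
3. -43.652500, 48.267167
4. -3.612750, -14.672444
5. 80.315000, -124.615639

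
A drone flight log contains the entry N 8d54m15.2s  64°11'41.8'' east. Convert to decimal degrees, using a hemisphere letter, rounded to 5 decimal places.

8.90422° N, 64.19494° E

Lat: 54′ + 15.2″ = 54.25333′; 8 + 54.25333/60 = 8.904222
Longitude: 64° + 11/60 + 41.8/3600 = 64 + 0.183333 + 0.011611 = 64.194944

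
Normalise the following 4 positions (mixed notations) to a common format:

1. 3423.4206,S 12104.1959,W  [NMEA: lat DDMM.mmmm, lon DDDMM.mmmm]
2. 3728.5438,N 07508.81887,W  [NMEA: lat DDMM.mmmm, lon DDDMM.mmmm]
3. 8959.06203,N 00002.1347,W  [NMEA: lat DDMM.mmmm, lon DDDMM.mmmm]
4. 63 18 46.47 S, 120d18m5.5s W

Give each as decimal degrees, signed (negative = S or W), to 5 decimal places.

1. -34.39034, -121.06993
2. 37.47573, -75.14698
3. 89.98437, -0.03558
4. -63.31291, -120.30153

Point 1:
  Lat: split at 2 digits → 34° and 23.4206′; 34 + 23.4206/60 = 34.390343
  hemisphere S, so the sign is −
  Lon: degrees = first 3 digits = 121, minutes = 4.1959; 121 + 4.1959/60 = 121.069932
  W ⇒ negate
Point 2:
  Latitude: split at 2 digits → 37° and 28.5438′; 37 + 28.5438/60 = 37.475730
  N → positive
  Longitude: split at 3 digits → 075° and 8.81887′; 75 + 8.81887/60 = 75.146981
  W ⇒ negate
Point 3:
  Latitude: degrees = first 2 digits = 89, minutes = 59.06203; 89 + 59.06203/60 = 89.984367
  N → positive
  Lon: split at 3 digits → 000° and 2.1347′; 0 + 2.1347/60 = 0.035578
  W ⇒ negate
Point 4:
  φ: 63 + 18/60 + 46.47/3600 = 63.312908
  S ⇒ negate
  λ: 120 + 18/60 + 5.5/3600 = 120.301528
  hemisphere W, so the sign is −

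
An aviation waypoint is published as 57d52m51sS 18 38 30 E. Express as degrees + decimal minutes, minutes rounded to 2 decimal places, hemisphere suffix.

Latitude: 52 + 51/60 = 52.8500′
λ: seconds/60 = 0.50000; minutes = 38 + 0.50000 = 38.5000

57° 52.85′ S, 18° 38.50′ E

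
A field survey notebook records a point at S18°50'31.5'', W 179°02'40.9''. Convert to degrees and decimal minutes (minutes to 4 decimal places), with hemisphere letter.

φ: 50 + 31.5/60 = 50.525000′
Lon: seconds/60 = 0.68167; minutes = 2 + 0.68167 = 2.681667

18° 50.5250′ S, 179° 2.6817′ W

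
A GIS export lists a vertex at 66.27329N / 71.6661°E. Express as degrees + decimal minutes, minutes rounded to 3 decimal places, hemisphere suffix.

66° 16.397′ N, 71° 39.966′ E

φ: 66° + 0.273290 × 60 = 66° 16.39740′
Longitude: 71° + 0.666100 × 60 = 71° 39.96600′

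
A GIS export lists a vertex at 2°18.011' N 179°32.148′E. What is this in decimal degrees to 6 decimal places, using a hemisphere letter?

Latitude: 18.011′ = 0.300183°; total 2.3001833
Lon: 179 + 32.148/60 = 179.5358000

2.300183° N, 179.535800° E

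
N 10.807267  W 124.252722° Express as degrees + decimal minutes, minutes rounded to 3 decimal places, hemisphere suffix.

10° 48.436′ N, 124° 15.163′ W

Latitude: 10° + 0.807267 × 60 = 10° 48.43602′
Lon: minutes = (124.252722 − 124) × 60 = 15.16332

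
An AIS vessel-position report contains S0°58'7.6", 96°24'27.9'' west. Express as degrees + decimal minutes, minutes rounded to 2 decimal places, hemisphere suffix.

0° 58.13′ S, 96° 24.47′ W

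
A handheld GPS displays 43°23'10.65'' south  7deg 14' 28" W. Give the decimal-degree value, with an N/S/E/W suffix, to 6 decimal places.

43.386292° S, 7.241111° W

Lat: 43 + 23/60 + 10.65/3600 = 43.3862917
Lon: 7° + 14/60 + 28/3600 = 7 + 0.233333 + 0.007778 = 7.2411111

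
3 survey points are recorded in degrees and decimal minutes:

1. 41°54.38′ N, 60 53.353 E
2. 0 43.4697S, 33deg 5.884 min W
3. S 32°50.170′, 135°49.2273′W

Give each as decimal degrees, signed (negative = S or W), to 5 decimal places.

Point 1:
  φ: 54.38′ = 0.906333°; total 41.906333
  N → positive
  λ: 53.353′ = 0.889217°; total 60.889217
  E → positive
Point 2:
  Latitude: 43.4697′ = 0.724495°; total 0.724495
  hemisphere S, so the sign is −
  Lon: 33 + 5.884/60 = 33.098067
  W ⇒ negate
Point 3:
  Latitude: 32 + 50.17/60 = 32.836167
  S ⇒ negate
  Lon: 49.2273′ = 0.820455°; total 135.820455
  hemisphere W, so the sign is −

1. 41.90633, 60.88922
2. -0.72450, -33.09807
3. -32.83617, -135.82046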